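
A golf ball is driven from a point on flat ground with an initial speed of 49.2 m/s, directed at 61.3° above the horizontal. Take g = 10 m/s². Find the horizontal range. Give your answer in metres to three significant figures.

204 m

Components: vₓ = 49.20 cos 61.3° = 23.63 m/s, v_y0 = 49.20 sin 61.3° = 43.16 m/s.
Flight time T = 2 v_y0 / g = 8.631 s.
Horizontal distance R = vₓ T = 23.63 × 8.631 = 203.9 m.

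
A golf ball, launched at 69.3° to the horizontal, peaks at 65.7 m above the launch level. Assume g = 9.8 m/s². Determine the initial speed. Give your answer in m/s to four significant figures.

38.36 m/s

At the peak v_y = 0, so v_y0 = √(2gH) = √(2 × 9.80 × 65.7) = 35.88 m/s.
v_y0 = v₀ sin θ ⇒ v₀ = 35.88 / sin 69.3° = 38.36 m/s.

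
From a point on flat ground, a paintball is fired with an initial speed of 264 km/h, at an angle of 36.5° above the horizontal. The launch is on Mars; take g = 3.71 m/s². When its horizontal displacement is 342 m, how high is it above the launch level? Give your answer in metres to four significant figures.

190.6 m

Convert: 264 km/h = 264/3.6 = 73.33 m/s.
Components: vₓ = 73.33 cos 36.5° = 58.95 m/s, v_y0 = 73.33 sin 36.5° = 43.62 m/s.
Time to reach x = 342 m: t = x/vₓ = 342/58.95 = 5.802 s.
Height: y = v_y0 t − ½ g t² = 43.62 × 5.802 − 1.855 × 5.802² = 253.1 − 62.44 = 190.6 m.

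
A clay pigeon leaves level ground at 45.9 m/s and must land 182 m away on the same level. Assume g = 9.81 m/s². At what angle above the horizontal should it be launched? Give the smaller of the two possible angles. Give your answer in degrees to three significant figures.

29.0°

From R = (v₀²/g) sin 2θ: sin 2θ = 9.81 × 182 / 2106.8 = 0.8475.
2θ = 57.94° or 180° − 57.94° = 122.1°, so θ = 28.97° or 61.03°.
The smaller angle is 28.97°.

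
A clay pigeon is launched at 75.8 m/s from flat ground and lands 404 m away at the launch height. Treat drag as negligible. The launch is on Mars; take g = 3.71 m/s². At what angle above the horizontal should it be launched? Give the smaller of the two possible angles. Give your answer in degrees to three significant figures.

R = v₀² sin 2θ / g gives sin 2θ = gR/v₀² = 3.71·404/75.8² = 0.2609.
2θ = 15.12° or 180° − 15.12° = 164.9°, so θ = 7.561° or 82.44°.
The smaller angle is 7.561°.

7.56°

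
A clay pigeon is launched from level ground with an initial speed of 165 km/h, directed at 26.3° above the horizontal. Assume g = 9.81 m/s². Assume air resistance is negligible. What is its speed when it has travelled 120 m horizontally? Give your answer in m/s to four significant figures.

Convert: 165 km/h = 165/3.6 = 45.83 m/s.
Components: vₓ = 45.83 cos 26.3° = 41.09 m/s, v_y0 = 45.83 sin 26.3° = 20.31 m/s.
x = vₓ t ⇒ t = 120/41.09 = 2.920 s.
Vertical velocity there: v_y = v_y0 − g t = 20.31 − 9.81 × 2.920 = −8.343 m/s.
Speed: √(vₓ² + v_y²) = √(41.09² + 8.343²) = 41.93 m/s.

41.93 m/s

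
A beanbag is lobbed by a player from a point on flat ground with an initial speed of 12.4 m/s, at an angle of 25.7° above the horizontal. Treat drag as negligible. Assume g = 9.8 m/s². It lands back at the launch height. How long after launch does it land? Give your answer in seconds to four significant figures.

1.097 s

Horizontal component vₓ = 12.40 cos 25.7° = 11.17 m/s; vertical v_y0 = 12.40 sin 25.7° = 5.377 m/s.
Landing at launch height ⇒ T = 2 v_y0 / g = 2 × 5.377 / 9.80 = 1.097 s.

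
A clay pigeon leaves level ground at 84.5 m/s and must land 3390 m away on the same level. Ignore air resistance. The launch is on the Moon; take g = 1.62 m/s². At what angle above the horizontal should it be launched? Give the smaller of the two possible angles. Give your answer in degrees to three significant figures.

25.1°

Level-ground range R = v₀² sin(2θ)/g ⇒ sin(2θ) = gR/v₀² = 1.62 × 3390 / 84.5² = 0.7691.
2θ = 50.28° or 180° − 50.28° = 129.7°, so θ = 25.14° or 64.86°.
The smaller angle is 25.14°.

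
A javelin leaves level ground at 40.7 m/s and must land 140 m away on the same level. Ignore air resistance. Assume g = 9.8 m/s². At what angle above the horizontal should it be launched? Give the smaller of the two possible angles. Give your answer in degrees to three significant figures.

28.0°

From R = (v₀²/g) sin 2θ: sin 2θ = 9.80 × 140 / 1656.5 = 0.8283.
2θ = 55.92° or 180° − 55.92° = 124.1°, so θ = 27.96° or 62.04°.
The smaller angle is 27.96°.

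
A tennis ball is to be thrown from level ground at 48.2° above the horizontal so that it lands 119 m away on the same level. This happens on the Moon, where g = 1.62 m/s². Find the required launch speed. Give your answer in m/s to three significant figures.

On level ground R = v₀² sin 2θ / g ⇒ v₀ = √(gR / sin 2θ).
v₀ = √(1.62 × 119 / sin 96.40°) = √(192.8 / 0.9938) = √193.99 = 13.93 m/s.

13.9 m/s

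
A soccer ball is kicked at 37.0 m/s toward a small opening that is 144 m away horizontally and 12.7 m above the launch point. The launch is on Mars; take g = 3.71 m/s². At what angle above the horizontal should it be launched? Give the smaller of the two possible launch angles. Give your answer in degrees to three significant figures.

16.8°

Trajectory: y = x tanθ − g x² (1 + tan²θ)/(2v₀²). With x = 144, y = 12.7, v₀ = 37.0, g = 3.71:
28.10 tan²θ − 144 tanθ + (40.80) = 0.
tanθ = [144 ± √(144² − 4 × 28.10 × (40.80))] / (2 × 28.10) = (144 ± 127.1) / 56.19, giving tanθ = 0.3010 or 4.824.
θ = 16.75° or 78.29°; the smaller is 16.75°.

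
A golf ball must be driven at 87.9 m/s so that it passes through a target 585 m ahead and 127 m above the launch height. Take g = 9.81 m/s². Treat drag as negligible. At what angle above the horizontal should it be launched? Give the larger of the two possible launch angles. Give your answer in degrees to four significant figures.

61.26°

Trajectory: y = x tanθ − g x² (1 + tan²θ)/(2v₀²). With x = 585, y = 127, v₀ = 87.9, g = 9.81:
217.3 tan²θ − 585 tanθ + (344.3) = 0.
tanθ = [585 ± √(585² − 4 × 217.3 × (344.3))] / (2 × 217.3) = (585 ± 207.5) / 434.5, giving tanθ = 0.8688 or 1.824.
θ = 40.98° or 61.26°; the larger is 61.26°.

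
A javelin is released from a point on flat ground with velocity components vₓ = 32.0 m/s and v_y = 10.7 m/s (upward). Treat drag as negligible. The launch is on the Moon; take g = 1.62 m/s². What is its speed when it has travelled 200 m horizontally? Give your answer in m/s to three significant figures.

Time to reach x = 200 m: t = x/vₓ = 200/32.00 = 6.250 s.
Vertical velocity there: v_y = v_y0 − g t = 10.70 − 1.62 × 6.250 = 0.5750 m/s.
Speed: √(vₓ² + v_y²) = √(32.00² + 0.5750²) = 32.01 m/s.

32.0 m/s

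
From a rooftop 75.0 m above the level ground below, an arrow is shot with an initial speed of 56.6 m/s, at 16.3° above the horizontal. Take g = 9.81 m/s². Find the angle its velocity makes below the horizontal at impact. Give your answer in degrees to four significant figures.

37.39°

Horizontal component vₓ = 56.60 cos 16.3° = 54.32 m/s; vertical v_y0 = 56.60 sin 16.3° = 15.89 m/s.
With up positive and y = 0 at the ground: y(t) = 75.0 + (15.89) t − 4.905 t². Setting y = 0 and taking the positive root: t = [15.89 + √(15.89² + 2·9.81·75.0)] / 9.81 = (15.89 + 41.52) / 9.81 = 5.852 s.
At impact: v_y = v_y0 − g t = −41.52 m/s; vₓ = 54.32 m/s.
Angle below horizontal: arctan(|v_y|/vₓ) = arctan(41.52/54.32) = 37.39°.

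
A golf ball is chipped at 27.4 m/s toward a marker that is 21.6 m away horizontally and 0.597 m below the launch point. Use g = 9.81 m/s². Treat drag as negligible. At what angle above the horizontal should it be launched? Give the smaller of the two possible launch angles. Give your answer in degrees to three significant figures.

6.58°

Trajectory: y = x tanθ − g x² (1 + tan²θ)/(2v₀²). With x = 21.6, y = −0.597, v₀ = 27.4, g = 9.81:
3.048 tan²θ − 21.6 tanθ + (2.451) = 0.
tanθ = [21.6 ± √(21.6² − 4 × 3.048 × (2.451))] / (2 × 3.048) = (21.6 ± 20.90) / 6.096, giving tanθ = 0.1154 or 6.971.
θ = 6.581° or 81.84°; the smaller is 6.581°.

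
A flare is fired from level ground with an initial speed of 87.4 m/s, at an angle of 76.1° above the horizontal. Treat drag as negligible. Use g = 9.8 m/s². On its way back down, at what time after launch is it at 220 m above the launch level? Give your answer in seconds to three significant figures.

14.1 s

Components: vₓ = 87.40 cos 76.1° = 21.00 m/s, v_y0 = 87.40 sin 76.1° = 84.84 m/s.
Set y = v_y0 t − ½ g t² = 220: 4.900 t² − 84.84 t + 220 = 0.
Quadratic formula: t = (84.84 ± √2885.9) / 9.80 = (84.84 ± 53.72) / 9.80 → t = 3.175 s or 14.14 s.
The descending-branch root is 14.14 s.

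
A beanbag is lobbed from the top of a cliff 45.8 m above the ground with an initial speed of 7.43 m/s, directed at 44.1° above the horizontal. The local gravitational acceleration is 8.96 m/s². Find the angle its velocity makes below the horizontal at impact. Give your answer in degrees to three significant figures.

vₓ = 7.430 cos 44.1° = 5.336 m/s; v_y0 = 7.430 sin 44.1° = 5.171 m/s.
Vertical motion (up positive, ground at y = 0): 4.480 t² − (5.171) t − 45.8 = 0, so t = (5.171 + √(5.171² + 2·8.96·45.8)) / 8.96 = (5.171 + 29.11) / 8.96 = 3.826 s.
At impact: v_y = v_y0 − g t = −29.11 m/s; vₓ = 5.336 m/s.
Angle below horizontal: arctan(|v_y|/vₓ) = arctan(29.11/5.336) = 79.61°.

79.6°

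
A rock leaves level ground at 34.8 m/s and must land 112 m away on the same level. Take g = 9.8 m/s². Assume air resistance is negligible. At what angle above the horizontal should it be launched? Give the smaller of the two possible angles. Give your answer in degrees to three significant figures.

From R = (v₀²/g) sin 2θ: sin 2θ = 9.80 × 112 / 1211.0 = 0.9063.
2θ = 65.00° or 180° − 65.00° = 115.0°, so θ = 32.50° or 57.50°.
The smaller angle is 32.50°.

32.5°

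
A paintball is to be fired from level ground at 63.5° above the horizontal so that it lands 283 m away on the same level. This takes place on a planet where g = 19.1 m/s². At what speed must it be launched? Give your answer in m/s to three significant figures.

82.3 m/s

On level ground R = v₀² sin 2θ / g ⇒ v₀ = √(gR / sin 2θ).
v₀ = √(19.1 × 283 / sin 127.0°) = √(5405 / 0.7986) = √6768.2 = 82.27 m/s.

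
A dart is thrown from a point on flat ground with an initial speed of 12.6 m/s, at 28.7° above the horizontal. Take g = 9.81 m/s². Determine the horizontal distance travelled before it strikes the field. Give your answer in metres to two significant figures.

14 m

Resolve: vₓ = 12.60 cos 28.7° = 11.05 m/s and v_y0 = 12.60 sin 28.7° = 6.051 m/s.
Time aloft: T = 2 v_y0 / g = 2 × 6.051 / 9.81 = 1.234 s.
Horizontal distance R = vₓ T = 11.05 × 1.234 = 13.63 m.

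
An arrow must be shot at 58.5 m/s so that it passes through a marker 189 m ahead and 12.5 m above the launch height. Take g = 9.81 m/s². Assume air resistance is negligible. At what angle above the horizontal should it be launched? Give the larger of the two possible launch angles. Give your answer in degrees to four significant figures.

73.22°

Trajectory: y = x tanθ − g x² (1 + tan²θ)/(2v₀²). With x = 189, y = 12.5, v₀ = 58.5, g = 9.81:
51.20 tan²θ − 189 tanθ + (63.70) = 0.
tanθ = [189 ± √(189² − 4 × 51.20 × (63.70))] / (2 × 51.20) = (189 ± 150.6) / 102.4, giving tanθ = 0.3751 or 3.316.
θ = 20.56° or 73.22°; the larger is 73.22°.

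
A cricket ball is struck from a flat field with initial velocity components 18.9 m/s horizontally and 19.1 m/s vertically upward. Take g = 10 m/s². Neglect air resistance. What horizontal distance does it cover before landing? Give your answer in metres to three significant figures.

Time aloft: T = 2 v_y0 / g = 2 × 19.10 / 10.0 = 3.820 s.
Range: R = vₓ T = 18.90 × 3.820 = 72.20 m.

72.2 m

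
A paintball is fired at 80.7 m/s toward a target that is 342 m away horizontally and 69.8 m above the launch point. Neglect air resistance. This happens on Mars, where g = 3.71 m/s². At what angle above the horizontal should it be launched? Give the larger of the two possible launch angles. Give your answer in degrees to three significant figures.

Trajectory: y = x tanθ − g x² (1 + tan²θ)/(2v₀²). With x = 342, y = 69.8, v₀ = 80.7, g = 3.71:
33.32 tan²θ − 342 tanθ + (103.1) = 0.
tanθ = [342 ± √(342² − 4 × 33.32 × (103.1))] / (2 × 33.32) = (342 ± 321.3) / 66.63, giving tanθ = 0.3109 or 9.955.
θ = 17.27° or 84.26°; the larger is 84.26°.

84.3°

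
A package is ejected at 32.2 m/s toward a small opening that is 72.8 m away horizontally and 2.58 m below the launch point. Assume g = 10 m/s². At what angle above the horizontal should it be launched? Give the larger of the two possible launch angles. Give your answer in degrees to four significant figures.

68.10°

Trajectory: y = x tanθ − g x² (1 + tan²θ)/(2v₀²). With x = 72.8, y = −2.58, v₀ = 32.2, g = 10.0:
25.56 tan²θ − 72.8 tanθ + (22.98) = 0.
tanθ = [72.8 ± √(72.8² − 4 × 25.56 × (22.98))] / (2 × 25.56) = (72.8 ± 54.32) / 51.12, giving tanθ = 0.3615 or 2.487.
θ = 19.88° or 68.10°; the larger is 68.10°.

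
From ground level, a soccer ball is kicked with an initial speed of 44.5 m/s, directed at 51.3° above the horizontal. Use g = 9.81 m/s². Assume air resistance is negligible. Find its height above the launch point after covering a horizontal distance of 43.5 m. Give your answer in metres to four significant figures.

42.31 m

Resolve: vₓ = 44.50 cos 51.3° = 27.82 m/s and v_y0 = 44.50 sin 51.3° = 34.73 m/s.
At x = 43.5 m, t = x/vₓ = 43.5/27.82 = 1.563 s.
Height: y = v_y0 t − ½ g t² = 34.73 × 1.563 − 4.905 × 1.563² = 54.30 − 11.99 = 42.31 m.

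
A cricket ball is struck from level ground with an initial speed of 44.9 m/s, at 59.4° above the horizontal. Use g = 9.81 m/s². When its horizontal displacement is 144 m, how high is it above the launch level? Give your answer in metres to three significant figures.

Components: vₓ = 44.90 cos 59.4° = 22.86 m/s, v_y0 = 44.90 sin 59.4° = 38.65 m/s.
Time to reach x = 144 m: t = x/vₓ = 144/22.86 = 6.300 s.
Height: y = v_y0 t − ½ g t² = 38.65 × 6.300 − 4.905 × 6.300² = 243.5 − 194.7 = 48.79 m.

48.8 m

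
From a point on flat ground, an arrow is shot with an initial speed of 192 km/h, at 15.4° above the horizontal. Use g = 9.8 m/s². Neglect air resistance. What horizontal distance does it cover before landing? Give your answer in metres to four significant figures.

Convert: 192 km/h = 192/3.6 = 53.33 m/s.
Resolve: vₓ = 53.33 cos 15.4° = 51.42 m/s and v_y0 = 53.33 sin 15.4° = 14.16 m/s.
Flight time T = 2 v_y0 / g = 2.890 s.
Range: R = vₓ T = 51.42 × 2.890 = 148.6 m.

148.6 m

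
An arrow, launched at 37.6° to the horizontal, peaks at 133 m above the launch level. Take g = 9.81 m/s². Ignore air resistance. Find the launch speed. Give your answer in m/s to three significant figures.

83.7 m/s

At the peak v_y = 0, so v_y0 = √(2gH) = √(2 × 9.81 × 133) = 51.08 m/s.
v_y0 = v₀ sin θ ⇒ v₀ = 51.08 / sin 37.6° = 83.72 m/s.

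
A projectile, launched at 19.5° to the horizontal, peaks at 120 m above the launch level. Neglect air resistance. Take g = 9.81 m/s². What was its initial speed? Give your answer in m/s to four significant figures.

145.4 m/s

At the peak v_y = 0, so v_y0 = √(2gH) = √(2 × 9.81 × 120) = 48.52 m/s.
v_y0 = v₀ sin θ ⇒ v₀ = 48.52 / sin 19.5° = 145.4 m/s.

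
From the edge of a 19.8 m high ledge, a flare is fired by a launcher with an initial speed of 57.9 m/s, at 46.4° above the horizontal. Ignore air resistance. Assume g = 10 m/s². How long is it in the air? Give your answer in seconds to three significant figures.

Components: vₓ = 57.90 cos 46.4° = 39.93 m/s, v_y0 = 57.90 sin 46.4° = 41.93 m/s.
Vertical motion (up positive, ground at y = 0): 5.000 t² − (41.93) t − 19.8 = 0, so t = (41.93 + √(41.93² + 2·10.0·19.8)) / 10.0 = (41.93 + 46.41) / 10.0 = 8.834 s.

8.83 s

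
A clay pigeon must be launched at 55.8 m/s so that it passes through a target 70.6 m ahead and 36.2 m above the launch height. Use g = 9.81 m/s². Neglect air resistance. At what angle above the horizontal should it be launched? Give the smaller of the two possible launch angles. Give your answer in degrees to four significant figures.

Trajectory: y = x tanθ − g x² (1 + tan²θ)/(2v₀²). With x = 70.6, y = 36.2, v₀ = 55.8, g = 9.81:
7.852 tan²θ − 70.6 tanθ + (44.05) = 0.
tanθ = [70.6 ± √(70.6² − 4 × 7.852 × (44.05))] / (2 × 7.852) = (70.6 ± 60.01) / 15.70, giving tanθ = 0.6746 or 8.317.
θ = 34.00° or 83.14°; the smaller is 34.00°.

34.00°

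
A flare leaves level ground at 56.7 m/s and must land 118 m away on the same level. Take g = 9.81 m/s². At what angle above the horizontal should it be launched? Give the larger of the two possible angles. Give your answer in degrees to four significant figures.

79.45°

Level-ground range R = v₀² sin(2θ)/g ⇒ sin(2θ) = gR/v₀² = 9.81 × 118 / 56.7² = 0.3601.
2θ = 21.10° or 180° − 21.10° = 158.9°, so θ = 10.55° or 79.45°.
The larger angle is 79.45°.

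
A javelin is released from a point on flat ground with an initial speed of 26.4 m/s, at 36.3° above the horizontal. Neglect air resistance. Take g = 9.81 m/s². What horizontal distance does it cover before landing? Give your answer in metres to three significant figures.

Components: vₓ = 26.40 cos 36.3° = 21.28 m/s, v_y0 = 26.40 sin 36.3° = 15.63 m/s.
Time aloft: T = 2 v_y0 / g = 2 × 15.63 / 9.81 = 3.186 s.
Range: R = vₓ T = 21.28 × 3.186 = 67.79 m.

67.8 m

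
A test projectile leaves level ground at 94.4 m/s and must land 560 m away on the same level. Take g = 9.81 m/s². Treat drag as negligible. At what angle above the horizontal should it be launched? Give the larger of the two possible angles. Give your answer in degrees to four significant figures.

Level-ground range R = v₀² sin(2θ)/g ⇒ sin(2θ) = gR/v₀² = 9.81 × 560 / 94.4² = 0.6165.
2θ = 38.06° or 180° − 38.06° = 141.9°, so θ = 19.03° or 70.97°.
The larger angle is 70.97°.

70.97°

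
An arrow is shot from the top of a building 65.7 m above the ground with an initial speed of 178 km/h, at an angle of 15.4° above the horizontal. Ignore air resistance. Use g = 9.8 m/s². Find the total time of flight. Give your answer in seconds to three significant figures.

5.24 s

Convert: 178 km/h = 178/3.6 = 49.44 m/s.
vₓ = 49.44 cos 15.4° = 47.67 m/s; v_y0 = 49.44 sin 15.4° = 13.13 m/s.
Vertical motion (up positive, ground at y = 0): 4.900 t² − (13.13) t − 65.7 = 0, so t = (13.13 + √(13.13² + 2·9.80·65.7)) / 9.80 = (13.13 + 38.21) / 9.80 = 5.239 s.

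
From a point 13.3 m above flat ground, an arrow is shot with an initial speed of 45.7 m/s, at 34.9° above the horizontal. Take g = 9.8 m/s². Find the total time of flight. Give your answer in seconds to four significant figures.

Resolve: vₓ = 45.70 cos 34.9° = 37.48 m/s and v_y0 = 45.70 sin 34.9° = 26.15 m/s.
The projectile lands when y = 13.3 + (26.15) t − ½·9.80·t² = 0. Positive root: t = (26.15 + √(26.15² + 2·9.80·13.3)) / 9.80 = (26.15 + 30.73) / 9.80 = 5.804 s.

5.804 s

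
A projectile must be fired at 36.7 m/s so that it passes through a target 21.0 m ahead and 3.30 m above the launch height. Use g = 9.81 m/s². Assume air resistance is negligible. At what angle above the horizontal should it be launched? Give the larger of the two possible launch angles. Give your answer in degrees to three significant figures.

Trajectory: y = x tanθ − g x² (1 + tan²θ)/(2v₀²). With x = 21.0, y = 3.30, v₀ = 36.7, g = 9.81:
1.606 tan²θ − 21.0 tanθ + (4.906) = 0.
tanθ = [21.0 ± √(21.0² − 4 × 1.606 × (4.906))] / (2 × 1.606) = (21.0 ± 20.24) / 3.212, giving tanθ = 0.2379 or 12.84.
θ = 13.38° or 85.55°; the larger is 85.55°.

85.5°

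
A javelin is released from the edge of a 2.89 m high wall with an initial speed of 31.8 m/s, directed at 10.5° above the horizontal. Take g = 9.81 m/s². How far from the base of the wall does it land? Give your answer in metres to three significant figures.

48.8 m

Components: vₓ = 31.80 cos 10.5° = 31.27 m/s, v_y0 = 31.80 sin 10.5° = 5.795 m/s.
With up positive and y = 0 at the ground: y(t) = 2.89 + (5.795) t − 4.905 t². Setting y = 0 and taking the positive root: t = [5.795 + √(5.795² + 2·9.81·2.89)] / 9.81 = (5.795 + 9.502) / 9.81 = 1.559 s.
Horizontal distance: R = vₓ t = 31.27 × 1.559 = 48.76 m.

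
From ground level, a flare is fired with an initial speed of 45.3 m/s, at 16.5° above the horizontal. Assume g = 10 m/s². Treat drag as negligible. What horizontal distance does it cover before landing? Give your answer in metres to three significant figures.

112 m

vₓ = 45.30 cos 16.5° = 43.43 m/s; v_y0 = 45.30 sin 16.5° = 12.87 m/s.
Flight time T = 2 v_y0 / g = 2.573 s.
Range: R = vₓ T = 43.43 × 2.573 = 111.8 m.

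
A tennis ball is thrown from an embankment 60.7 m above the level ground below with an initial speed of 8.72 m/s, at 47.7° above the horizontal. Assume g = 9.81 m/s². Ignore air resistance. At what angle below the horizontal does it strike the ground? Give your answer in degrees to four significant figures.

80.51°

Components: vₓ = 8.720 cos 47.7° = 5.869 m/s, v_y0 = 8.720 sin 47.7° = 6.450 m/s.
With up positive and y = 0 at the ground: y(t) = 60.7 + (6.450) t − 4.905 t². Setting y = 0 and taking the positive root: t = [6.450 + √(6.450² + 2·9.81·60.7)] / 9.81 = (6.450 + 35.11) / 9.81 = 4.236 s.
At impact: v_y = v_y0 − g t = −35.11 m/s; vₓ = 5.869 m/s.
Angle below horizontal: arctan(|v_y|/vₓ) = arctan(35.11/5.869) = 80.51°.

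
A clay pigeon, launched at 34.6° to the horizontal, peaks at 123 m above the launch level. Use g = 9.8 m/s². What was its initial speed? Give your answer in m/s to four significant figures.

86.47 m/s

At the peak v_y = 0, so v_y0 = √(2gH) = √(2 × 9.80 × 123) = 49.10 m/s.
v_y0 = v₀ sin θ ⇒ v₀ = 49.10 / sin 34.6° = 86.47 m/s.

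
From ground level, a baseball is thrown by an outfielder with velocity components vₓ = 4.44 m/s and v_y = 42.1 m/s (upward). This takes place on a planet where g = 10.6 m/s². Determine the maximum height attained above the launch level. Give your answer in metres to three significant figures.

Peak height H = v_y0² / (2g) = 1772.4 / 21.20 = 83.60 m.

83.6 m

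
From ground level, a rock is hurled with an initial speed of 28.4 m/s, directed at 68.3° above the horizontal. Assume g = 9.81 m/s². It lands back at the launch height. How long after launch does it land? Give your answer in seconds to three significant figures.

Resolve: vₓ = 28.40 cos 68.3° = 10.50 m/s and v_y0 = 28.40 sin 68.3° = 26.39 m/s.
Landing at launch height ⇒ T = 2 v_y0 / g = 2 × 26.39 / 9.81 = 5.380 s.

5.38 s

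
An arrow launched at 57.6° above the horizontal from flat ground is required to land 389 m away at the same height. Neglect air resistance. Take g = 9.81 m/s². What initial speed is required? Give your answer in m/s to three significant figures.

Level-ground range: R = v₀² sin(2θ)/g, so v₀ = √(gR / sin 2θ).
v₀ = √(9.81 × 389 / sin 115.2°) = √(3816 / 0.9048) = √4217.5 = 64.94 m/s.

64.9 m/s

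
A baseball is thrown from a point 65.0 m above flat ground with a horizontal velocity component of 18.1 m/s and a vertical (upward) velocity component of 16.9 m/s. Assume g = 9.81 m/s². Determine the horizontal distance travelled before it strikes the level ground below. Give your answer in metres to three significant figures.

With up positive and y = 0 at the ground: y(t) = 65.0 + (16.90) t − 4.905 t². Setting y = 0 and taking the positive root: t = [16.90 + √(16.90² + 2·9.81·65.0)] / 9.81 = (16.90 + 39.51) / 9.81 = 5.750 s.
Horizontal distance: R = vₓ t = 18.10 × 5.750 = 104.1 m.

104 m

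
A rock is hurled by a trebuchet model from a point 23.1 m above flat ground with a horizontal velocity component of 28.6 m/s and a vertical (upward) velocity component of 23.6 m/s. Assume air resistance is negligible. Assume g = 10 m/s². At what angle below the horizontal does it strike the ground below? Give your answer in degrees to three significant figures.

48.1°

The projectile lands when y = 23.1 + (23.60) t − ½·10.0·t² = 0. Positive root: t = (23.60 + √(23.60² + 2·10.0·23.1)) / 10.0 = (23.60 + 31.92) / 10.0 = 5.552 s.
At impact: v_y = v_y0 − g t = −31.92 m/s; vₓ = 28.60 m/s.
Angle below horizontal: arctan(|v_y|/vₓ) = arctan(31.92/28.60) = 48.14°.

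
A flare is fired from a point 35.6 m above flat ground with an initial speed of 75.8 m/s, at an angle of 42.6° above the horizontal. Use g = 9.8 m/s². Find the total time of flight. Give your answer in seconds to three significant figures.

Horizontal component vₓ = 75.80 cos 42.6° = 55.80 m/s; vertical v_y0 = 75.80 sin 42.6° = 51.31 m/s.
Vertical motion (up positive, ground at y = 0): 4.900 t² − (51.31) t − 35.6 = 0, so t = (51.31 + √(51.31² + 2·9.80·35.6)) / 9.80 = (51.31 + 57.71) / 9.80 = 11.12 s.

11.1 s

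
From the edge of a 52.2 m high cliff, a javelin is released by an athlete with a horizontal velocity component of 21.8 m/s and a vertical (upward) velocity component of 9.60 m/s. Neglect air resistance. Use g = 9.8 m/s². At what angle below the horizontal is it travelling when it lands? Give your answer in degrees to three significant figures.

56.9°

The projectile lands when y = 52.2 + (9.600) t − ½·9.80·t² = 0. Positive root: t = (9.600 + √(9.600² + 2·9.80·52.2)) / 9.80 = (9.600 + 33.40) / 9.80 = 4.387 s.
At impact: v_y = v_y0 − g t = −33.40 m/s; vₓ = 21.80 m/s.
Angle below horizontal: arctan(|v_y|/vₓ) = arctan(33.40/21.80) = 56.86°.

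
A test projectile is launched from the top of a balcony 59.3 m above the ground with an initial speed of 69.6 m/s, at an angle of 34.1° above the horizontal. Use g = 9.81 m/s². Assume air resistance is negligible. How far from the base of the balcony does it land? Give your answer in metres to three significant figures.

534 m

Horizontal component vₓ = 69.60 cos 34.1° = 57.63 m/s; vertical v_y0 = 69.60 sin 34.1° = 39.02 m/s.
Vertical motion (up positive, ground at y = 0): 4.905 t² − (39.02) t − 59.3 = 0, so t = (39.02 + √(39.02² + 2·9.81·59.3)) / 9.81 = (39.02 + 51.83) / 9.81 = 9.261 s.
Horizontal distance: R = vₓ t = 57.63 × 9.261 = 533.7 m.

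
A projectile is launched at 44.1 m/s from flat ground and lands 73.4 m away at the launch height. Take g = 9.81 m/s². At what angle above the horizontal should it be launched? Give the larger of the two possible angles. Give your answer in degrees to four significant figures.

79.13°

Level-ground range R = v₀² sin(2θ)/g ⇒ sin(2θ) = gR/v₀² = 9.81 × 73.4 / 44.1² = 0.3702.
2θ = 21.73° or 180° − 21.73° = 158.3°, so θ = 10.87° or 79.13°.
The larger angle is 79.13°.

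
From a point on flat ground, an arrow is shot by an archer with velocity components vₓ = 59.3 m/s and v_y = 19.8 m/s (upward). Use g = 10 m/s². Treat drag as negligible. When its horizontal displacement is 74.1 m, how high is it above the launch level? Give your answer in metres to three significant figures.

16.9 m

Time to reach x = 74.1 m: t = x/vₓ = 74.1/59.30 = 1.250 s.
Height: y = v_y0 t − ½ g t² = 19.80 × 1.250 − 5.000 × 1.250² = 24.74 − 7.807 = 16.93 m.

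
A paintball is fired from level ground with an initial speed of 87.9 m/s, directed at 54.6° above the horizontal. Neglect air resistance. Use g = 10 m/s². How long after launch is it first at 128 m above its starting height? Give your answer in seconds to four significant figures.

Horizontal component vₓ = 87.90 cos 54.6° = 50.92 m/s; vertical v_y0 = 87.90 sin 54.6° = 71.65 m/s.
Require v_y0 t − ½ g t² = 128, i.e. 5.000 t² − 71.65 t + 128 = 0.
Quadratic formula: t = (71.65 ± √2573.7) / 10.0 = (71.65 ± 50.73) / 10.0 → t = 2.092 s or 12.24 s.
The first (ascending) time is 2.092 s.

2.092 s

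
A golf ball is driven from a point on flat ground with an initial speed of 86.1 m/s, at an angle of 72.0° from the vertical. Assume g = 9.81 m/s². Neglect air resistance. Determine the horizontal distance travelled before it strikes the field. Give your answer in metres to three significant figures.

Components: vₓ = 86.10 sin 72.0° = 81.89 m/s, v_y0 = 86.10 cos 72.0° = 26.61 m/s.
Time aloft: T = 2 v_y0 / g = 2 × 26.61 / 9.81 = 5.424 s.
Range: R = vₓ T = 81.89 × 5.424 = 444.2 m.

444 m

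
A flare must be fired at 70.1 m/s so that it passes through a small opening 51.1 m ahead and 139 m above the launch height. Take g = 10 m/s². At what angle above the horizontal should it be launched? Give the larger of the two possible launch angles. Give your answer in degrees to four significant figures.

86.40°

Trajectory: y = x tanθ − g x² (1 + tan²θ)/(2v₀²). With x = 51.1, y = 139, v₀ = 70.1, g = 10.0:
2.657 tan²θ − 51.1 tanθ + (141.7) = 0.
tanθ = [51.1 ± √(51.1² − 4 × 2.657 × (141.7))] / (2 × 2.657) = (51.1 ± 33.25) / 5.314, giving tanθ = 3.359 or 15.87.
θ = 73.42° or 86.40°; the larger is 86.40°.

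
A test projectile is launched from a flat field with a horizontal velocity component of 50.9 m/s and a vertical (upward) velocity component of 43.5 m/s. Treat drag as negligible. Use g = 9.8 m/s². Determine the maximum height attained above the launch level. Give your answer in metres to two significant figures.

At the apex v_y = 0, so H = v_y0²/(2g) = 43.50²/19.60 = 96.54 m.

97 m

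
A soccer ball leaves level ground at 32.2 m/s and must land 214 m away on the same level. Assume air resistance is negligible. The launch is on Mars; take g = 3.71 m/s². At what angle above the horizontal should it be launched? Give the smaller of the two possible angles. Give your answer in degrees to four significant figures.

24.99°

Level-ground range R = v₀² sin(2θ)/g ⇒ sin(2θ) = gR/v₀² = 3.71 × 214 / 32.2² = 0.7657.
2θ = 49.97° or 180° − 49.97° = 130.0°, so θ = 24.99° or 65.01°.
The smaller angle is 24.99°.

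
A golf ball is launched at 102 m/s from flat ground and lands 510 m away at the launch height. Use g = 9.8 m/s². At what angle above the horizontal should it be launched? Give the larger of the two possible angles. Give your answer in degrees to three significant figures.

Level-ground range R = v₀² sin(2θ)/g ⇒ sin(2θ) = gR/v₀² = 9.80 × 510 / 102² = 0.4804.
2θ = 28.71° or 180° − 28.71° = 151.3°, so θ = 14.36° or 75.64°.
The larger angle is 75.64°.

75.6°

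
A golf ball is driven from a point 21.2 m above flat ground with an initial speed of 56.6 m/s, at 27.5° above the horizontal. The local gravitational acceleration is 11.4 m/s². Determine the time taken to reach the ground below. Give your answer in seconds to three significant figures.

5.29 s

Components: vₓ = 56.60 cos 27.5° = 50.20 m/s, v_y0 = 56.60 sin 27.5° = 26.13 m/s.
With up positive and y = 0 at the ground: y(t) = 21.2 + (26.13) t − 5.700 t². Setting y = 0 and taking the positive root: t = [26.13 + √(26.13² + 2·11.4·21.2)] / 11.4 = (26.13 + 34.15) / 11.4 = 5.288 s.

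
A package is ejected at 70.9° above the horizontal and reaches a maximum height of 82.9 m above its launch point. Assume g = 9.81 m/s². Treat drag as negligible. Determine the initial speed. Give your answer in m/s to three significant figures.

At the peak v_y = 0, so v_y0 = √(2gH) = √(2 × 9.81 × 82.9) = 40.33 m/s.
v_y0 = v₀ sin θ ⇒ v₀ = 40.33 / sin 70.9° = 42.68 m/s.

42.7 m/s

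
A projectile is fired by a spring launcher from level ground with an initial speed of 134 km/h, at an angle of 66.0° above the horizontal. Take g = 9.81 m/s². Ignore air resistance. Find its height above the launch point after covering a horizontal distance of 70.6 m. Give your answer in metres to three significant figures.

51.9 m

Convert: 134 km/h = 134/3.6 = 37.22 m/s.
Components: vₓ = 37.22 cos 66.0° = 15.14 m/s, v_y0 = 37.22 sin 66.0° = 34.00 m/s.
Time to reach x = 70.6 m: t = x/vₓ = 70.6/15.14 = 4.663 s.
Height: y = v_y0 t − ½ g t² = 34.00 × 4.663 − 4.905 × 4.663² = 158.6 − 106.7 = 51.91 m.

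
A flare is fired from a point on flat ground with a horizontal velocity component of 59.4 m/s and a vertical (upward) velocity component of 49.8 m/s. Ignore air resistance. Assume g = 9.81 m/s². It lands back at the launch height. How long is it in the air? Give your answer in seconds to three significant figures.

10.2 s

Time of flight on level ground: T = 2 v_y0 / g = 2 × 49.80 / 9.81 = 10.15 s.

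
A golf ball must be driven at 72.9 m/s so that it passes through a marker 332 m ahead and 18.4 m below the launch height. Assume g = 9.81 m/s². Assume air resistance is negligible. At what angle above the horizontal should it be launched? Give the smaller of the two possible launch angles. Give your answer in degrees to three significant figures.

Trajectory: y = x tanθ − g x² (1 + tan²θ)/(2v₀²). With x = 332, y = −18.4, v₀ = 72.9, g = 9.81:
101.7 tan²θ − 332 tanθ + (83.33) = 0.
tanθ = [332 ± √(332² − 4 × 101.7 × (83.33))] / (2 × 101.7) = (332 ± 276.2) / 203.5, giving tanθ = 0.2740 or 2.989.
θ = 15.32° or 71.50°; the smaller is 15.32°.

15.3°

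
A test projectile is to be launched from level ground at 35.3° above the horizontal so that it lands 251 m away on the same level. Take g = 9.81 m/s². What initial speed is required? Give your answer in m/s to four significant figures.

From R = (v₀² / g) sin 2θ: v₀ = √(gR / sin 2θ).
v₀ = √(9.81 × 251 / sin 70.60°) = √(2462 / 0.9432) = √2610.5 = 51.09 m/s.

51.09 m/s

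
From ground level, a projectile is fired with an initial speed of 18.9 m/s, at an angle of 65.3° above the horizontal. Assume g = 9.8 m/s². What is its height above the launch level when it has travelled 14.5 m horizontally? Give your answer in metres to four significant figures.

15.01 m

Horizontal component vₓ = 18.90 cos 65.3° = 7.898 m/s; vertical v_y0 = 18.90 sin 65.3° = 17.17 m/s.
x = vₓ t ⇒ t = 14.5/7.898 = 1.836 s.
Height: y = v_y0 t − ½ g t² = 17.17 × 1.836 − 4.900 × 1.836² = 31.53 − 16.52 = 15.01 m.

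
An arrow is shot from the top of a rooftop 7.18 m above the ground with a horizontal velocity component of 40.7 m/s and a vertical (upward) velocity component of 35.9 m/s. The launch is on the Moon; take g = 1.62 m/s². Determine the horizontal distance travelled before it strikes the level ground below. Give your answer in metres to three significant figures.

Vertical motion (up positive, ground at y = 0): 0.8100 t² − (35.90) t − 7.18 = 0, so t = (35.90 + √(35.90² + 2·1.62·7.18)) / 1.62 = (35.90 + 36.22) / 1.62 = 44.52 s.
Horizontal distance: R = vₓ t = 40.70 × 44.52 = 1812 m.

1810 m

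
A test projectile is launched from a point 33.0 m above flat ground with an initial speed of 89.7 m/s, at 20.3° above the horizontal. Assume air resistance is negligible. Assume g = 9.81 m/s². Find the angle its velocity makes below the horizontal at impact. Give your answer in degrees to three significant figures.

Horizontal component vₓ = 89.70 cos 20.3° = 84.13 m/s; vertical v_y0 = 89.70 sin 20.3° = 31.12 m/s.
With up positive and y = 0 at the ground: y(t) = 33.0 + (31.12) t − 4.905 t². Setting y = 0 and taking the positive root: t = [31.12 + √(31.12² + 2·9.81·33.0)] / 9.81 = (31.12 + 40.20) / 9.81 = 7.270 s.
At impact: v_y = v_y0 − g t = −40.20 m/s; vₓ = 84.13 m/s.
Angle below horizontal: arctan(|v_y|/vₓ) = arctan(40.20/84.13) = 25.54°.

25.5°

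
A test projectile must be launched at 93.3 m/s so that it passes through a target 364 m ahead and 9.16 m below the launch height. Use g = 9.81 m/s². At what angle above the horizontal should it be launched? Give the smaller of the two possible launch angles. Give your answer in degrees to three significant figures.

Trajectory: y = x tanθ − g x² (1 + tan²θ)/(2v₀²). With x = 364, y = −9.16, v₀ = 93.3, g = 9.81:
74.66 tan²θ − 364 tanθ + (65.50) = 0.
tanθ = [364 ± √(364² − 4 × 74.66 × (65.50))] / (2 × 74.66) = (364 ± 336.1) / 149.3, giving tanθ = 0.1871 or 4.688.
θ = 10.60° or 77.96°; the smaller is 10.60°.

10.6°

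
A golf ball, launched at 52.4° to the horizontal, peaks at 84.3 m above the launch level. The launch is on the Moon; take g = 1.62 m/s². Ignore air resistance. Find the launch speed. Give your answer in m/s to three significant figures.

At the peak v_y = 0, so v_y0 = √(2gH) = √(2 × 1.62 × 84.3) = 16.53 m/s.
v_y0 = v₀ sin θ ⇒ v₀ = 16.53 / sin 52.4° = 20.86 m/s.

20.9 m/s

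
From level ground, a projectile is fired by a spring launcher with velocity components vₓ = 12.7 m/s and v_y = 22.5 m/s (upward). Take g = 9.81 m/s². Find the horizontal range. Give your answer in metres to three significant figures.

58.3 m

Flight time T = 2 v_y0 / g = 4.587 s.
Range: R = vₓ T = 12.70 × 4.587 = 58.26 m.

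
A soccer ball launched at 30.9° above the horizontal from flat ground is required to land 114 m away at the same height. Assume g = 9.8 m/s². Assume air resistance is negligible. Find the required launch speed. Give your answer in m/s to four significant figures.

On level ground R = v₀² sin 2θ / g ⇒ v₀ = √(gR / sin 2θ).
v₀ = √(9.80 × 114 / sin 61.80°) = √(1117 / 0.8813) = √1267.7 = 35.60 m/s.

35.60 m/s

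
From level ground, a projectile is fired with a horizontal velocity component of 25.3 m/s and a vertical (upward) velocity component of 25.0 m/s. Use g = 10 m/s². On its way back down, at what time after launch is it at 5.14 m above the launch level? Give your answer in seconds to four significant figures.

Require v_y0 t − ½ g t² = 5.14, i.e. 5.000 t² − 25.00 t + 5.14 = 0.
Quadratic formula: t = (25.00 ± √522.20) / 10.0 = (25.00 ± 22.85) / 10.0 → t = 0.2148 s or 4.785 s.
The descending-branch root is 4.785 s.

4.785 s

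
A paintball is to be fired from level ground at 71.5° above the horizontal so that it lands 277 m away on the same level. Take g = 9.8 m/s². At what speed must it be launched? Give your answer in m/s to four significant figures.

67.16 m/s

From R = (v₀² / g) sin 2θ: v₀ = √(gR / sin 2θ).
v₀ = √(9.80 × 277 / sin 143.0°) = √(2715 / 0.6018) = √4510.7 = 67.16 m/s.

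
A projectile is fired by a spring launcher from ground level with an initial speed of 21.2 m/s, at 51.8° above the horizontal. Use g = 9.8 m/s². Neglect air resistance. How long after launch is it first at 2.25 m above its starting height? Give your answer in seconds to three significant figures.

Horizontal component vₓ = 21.20 cos 51.8° = 13.11 m/s; vertical v_y0 = 21.20 sin 51.8° = 16.66 m/s.
Height y(t) = 16.66 t − 4.900 t² = 2.25 gives 4.900 t² − 16.66 t + 2.25 = 0.
Quadratic formula: t = (16.66 ± √233.46) / 9.80 = (16.66 ± 15.28) / 9.80 → t = 0.1409 s or 3.259 s.
The first (ascending) time is 0.1409 s.

0.141 s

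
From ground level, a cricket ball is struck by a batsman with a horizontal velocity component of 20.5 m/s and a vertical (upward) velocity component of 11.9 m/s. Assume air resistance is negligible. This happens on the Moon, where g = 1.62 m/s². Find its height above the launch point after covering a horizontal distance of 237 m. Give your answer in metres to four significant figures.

At x = 237 m, t = x/vₓ = 237/20.50 = 11.56 s.
Height: y = v_y0 t − ½ g t² = 11.90 × 11.56 − 0.8100 × 11.56² = 137.6 − 108.3 = 29.31 m.

29.31 m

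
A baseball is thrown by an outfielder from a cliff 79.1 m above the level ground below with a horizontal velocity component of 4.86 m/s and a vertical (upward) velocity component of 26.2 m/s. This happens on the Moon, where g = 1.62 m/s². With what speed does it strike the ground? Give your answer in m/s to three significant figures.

31.1 m/s

The projectile lands when y = 79.1 + (26.20) t − ½·1.62·t² = 0. Positive root: t = (26.20 + √(26.20² + 2·1.62·79.1)) / 1.62 = (26.20 + 30.70) / 1.62 = 35.13 s.
Vertical velocity at impact: v_y = v_y0 − g t = 26.20 − 1.62 × 35.13 = −30.70 m/s.
Speed: |v| = √(vₓ² + v_y²) = √(4.860² + 30.70²) = 31.09 m/s.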